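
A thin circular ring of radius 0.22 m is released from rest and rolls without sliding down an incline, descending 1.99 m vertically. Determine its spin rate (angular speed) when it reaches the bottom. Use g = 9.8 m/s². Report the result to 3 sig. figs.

ω ≈ 20.1 rad/s

With I = MR², the ratio k = I/(MR²) is 1.
Rolling without slipping gives ω = v/R, so the total kinetic energy is ½Mv² + ½Iω² = ½(1+k)Mv² = Mv².
Energy conservation Mgh = ½(1+k)Mv² gives v = √(2gh/(1+k)) = √(2 × 9.8 × 1.99 / 2) = 4.416 m/s.
Then ω = v/R = 4.416 / 0.22 ≈ 20.1 rad/s.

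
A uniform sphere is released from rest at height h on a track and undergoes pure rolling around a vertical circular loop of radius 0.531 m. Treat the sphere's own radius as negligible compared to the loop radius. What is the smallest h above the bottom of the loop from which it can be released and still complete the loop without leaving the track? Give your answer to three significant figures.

h_min ≈ 1.43 m

Here I = (2/5)MR², so the shape factor k = I/(MR²) = 0.4.
At the top of the loop, the minimum-contact condition is Mg = Mv_top²/r, so v_top² = gr.
With ω = v/R, the kinetic energy at speed v is ½(1+k)Mv² = (7/10)Mv².
Energy conservation from release (height h) to the top (height 2r): Mgh = Mg(2r) + (7/10)M·gr.
Thus h_min = 2r + (1+k)r/2 = r(2 + 1.4/2) = 0.531 × 2.7 ≈ 1.43 m.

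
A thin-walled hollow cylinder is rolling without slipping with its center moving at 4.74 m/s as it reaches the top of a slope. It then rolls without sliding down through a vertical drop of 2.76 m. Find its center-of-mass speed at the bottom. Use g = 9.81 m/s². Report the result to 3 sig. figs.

v ≈ 7.04 m/s

With I = MR², the ratio k = I/(MR²) is 1.
Pure rolling means v = ωR; then KE = ½Mv² + ½I(v/R)² = ½(1+k)Mv² = Mv².
Energy conservation: Mv₀² + Mgh = Mv², so v² = v₀² + 2gh/(1+k).
v = √(4.74² + 2×9.81×2.76/2) = √49.54 ≈ 7.04 m/s.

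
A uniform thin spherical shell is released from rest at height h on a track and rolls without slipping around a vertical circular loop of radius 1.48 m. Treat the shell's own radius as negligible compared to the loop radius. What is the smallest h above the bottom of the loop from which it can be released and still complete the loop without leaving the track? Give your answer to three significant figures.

With I = (2/3)MR², the ratio k = I/(MR²) is 2/3.
At the top of the loop, the minimum-contact condition is Mg = Mv_top²/r, so v_top² = gr.
With ω = v/R, the kinetic energy at speed v is ½(1+k)Mv² = (5/6)Mv².
Energy conservation from release (height h) to the top (height 2r): Mgh = Mg(2r) + (5/6)M·gr.
Thus h_min = 2r + (1+k)r/2 = r(2 + 1.667/2) = 1.48 × 2.833 ≈ 4.19 m.

h_min ≈ 4.19 m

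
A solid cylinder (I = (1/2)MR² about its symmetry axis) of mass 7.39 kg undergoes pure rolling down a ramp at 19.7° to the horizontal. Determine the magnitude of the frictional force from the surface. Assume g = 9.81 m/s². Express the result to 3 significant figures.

Here I = (1/2)MR², so the shape factor k = I/(MR²) = 0.5.
Newton's second law down the slope: Mg sinθ − f = Ma. The torque equation fR = Iα (with α = a/R) gives f = kMa.
Combining, a = g sinθ/(1+k) and f = kMa = kMg sinθ/(1+k).
f = 0.5 × 7.39 × 9.81 × sin19.7° / 1.5 ≈ 8.15 N.

f ≈ 8.15 N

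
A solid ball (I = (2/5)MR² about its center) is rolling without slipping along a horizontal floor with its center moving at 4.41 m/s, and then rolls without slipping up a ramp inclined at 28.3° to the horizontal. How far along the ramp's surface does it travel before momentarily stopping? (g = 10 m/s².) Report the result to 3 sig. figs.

d ≈ 2.87 m

With I = (2/5)MR², the ratio k = I/(MR²) is 0.4.
Pure rolling means v = ωR; then KE = ½Mv² + ½I(v/R)² = ½(1+k)Mv² = (7/10)Mv².
Setting this equal to Mgh gives the vertical rise h = (1+k)v₀²/(2g) = 1.4×4.41²/(2×10) = 1.361 m.
Along the incline, d = h/sinθ = 1.361/sin28.3° ≈ 2.87 m.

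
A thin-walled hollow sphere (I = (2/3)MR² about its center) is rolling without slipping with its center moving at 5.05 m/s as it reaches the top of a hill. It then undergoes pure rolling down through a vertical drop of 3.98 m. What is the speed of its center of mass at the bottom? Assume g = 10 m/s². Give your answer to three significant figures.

v ≈ 8.56 m/s

The moment of inertia is (2/3)MR², giving k ≡ I/(MR²) = 2/3.
Rolling without slipping gives ω = v/R, so the total kinetic energy is ½Mv² + ½Iω² = ½(1+k)Mv² = (5/6)Mv².
Energy conservation: (5/6)Mv₀² + Mgh = (5/6)Mv², so v² = v₀² + 2gh/(1+k).
v = √(5.05² + 2×10×3.98/1.667) = √73.26 ≈ 8.56 m/s.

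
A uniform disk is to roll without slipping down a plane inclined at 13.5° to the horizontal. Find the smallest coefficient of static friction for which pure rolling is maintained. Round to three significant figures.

μ_min ≈ 0.0800

For this body I = (1/2)MR², i.e. k = I/(MR²) = 0.5.
Along the incline Mg sinθ − f = Ma, and torque about the center fR = Iα = kMR²(a/R) gives f = kMa.
These give a = g sinθ/(1+k) and the required friction f = kMg sinθ/(1+k).
With N = Mg cosθ, the no-slip condition f ≤ μN gives μ_min = f/N = k tanθ/(1+k).
μ_min = 0.5 × tan13.5° / 1.5 ≈ 0.0800.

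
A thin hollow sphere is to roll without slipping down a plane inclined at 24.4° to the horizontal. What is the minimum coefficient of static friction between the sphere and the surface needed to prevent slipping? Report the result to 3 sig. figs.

The moment of inertia is (2/3)MR², giving k ≡ I/(MR²) = 2/3.
Newton's second law down the slope: Mg sinθ − f = Ma. The torque equation fR = Iα (with α = a/R) gives f = kMa.
These give a = g sinθ/(1+k) and the required friction f = kMg sinθ/(1+k).
The normal force is N = Mg cosθ, so μ_min = f/N = k tanθ/(1+k).
μ_min = (2/3) × tan24.4° / 1.667 ≈ 0.181.

μ_min ≈ 0.181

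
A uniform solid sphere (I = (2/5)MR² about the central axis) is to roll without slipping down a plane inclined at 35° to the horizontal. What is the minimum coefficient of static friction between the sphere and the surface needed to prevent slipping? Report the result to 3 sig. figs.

For this body I = (2/5)MR², i.e. k = I/(MR²) = 0.4.
Newton's second law down the slope: Mg sinθ − f = Ma. The torque equation fR = Iα (with α = a/R) gives f = kMa.
These give a = g sinθ/(1+k) and the required friction f = kMg sinθ/(1+k).
The normal force is N = Mg cosθ, so μ_min = f/N = k tanθ/(1+k).
μ_min = 0.4 × tan35° / 1.4 ≈ 0.200.

μ_min ≈ 0.200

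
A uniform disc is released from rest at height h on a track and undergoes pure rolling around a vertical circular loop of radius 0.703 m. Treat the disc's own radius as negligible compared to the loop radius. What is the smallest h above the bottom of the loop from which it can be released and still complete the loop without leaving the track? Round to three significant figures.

For this body I = (1/2)MR², i.e. k = I/(MR²) = 0.5.
At the top of the loop, the minimum-contact condition is Mg = Mv_top²/r, so v_top² = gr.
With ω = v/R, the kinetic energy at speed v is ½(1+k)Mv² = (3/4)Mv².
Energy conservation from release (height h) to the top (height 2r): Mgh = Mg(2r) + (3/4)M·gr.
Thus h_min = 2r + (1+k)r/2 = r(2 + 1.5/2) = 0.703 × 2.75 ≈ 1.93 m.

h_min ≈ 1.93 m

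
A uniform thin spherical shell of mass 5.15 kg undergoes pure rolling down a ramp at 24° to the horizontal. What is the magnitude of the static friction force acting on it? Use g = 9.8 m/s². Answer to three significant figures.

f ≈ 8.21 N

Here I = (2/3)MR², so the shape factor k = I/(MR²) = 2/3.
Translational: Mg sinθ − f = Ma. Rotational about the CM: fR = Iα = kMRa, so f = kMa.
Combining, a = g sinθ/(1+k) and f = kMa = kMg sinθ/(1+k).
f = (2/3) × 5.15 × 9.8 × sin24° / 1.667 ≈ 8.21 N.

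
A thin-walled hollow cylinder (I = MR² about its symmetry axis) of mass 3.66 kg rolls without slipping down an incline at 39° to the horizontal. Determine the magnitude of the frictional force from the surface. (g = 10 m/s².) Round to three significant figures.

With I = MR², the ratio k = I/(MR²) is 1.
Along the incline Mg sinθ − f = Ma, and torque about the center fR = Iα = kMR²(a/R) gives f = kMa.
Combining, a = g sinθ/(1+k) and f = kMa = kMg sinθ/(1+k).
f = 1 × 3.66 × 10 × sin39° / 2 ≈ 11.5 N.

f ≈ 11.5 N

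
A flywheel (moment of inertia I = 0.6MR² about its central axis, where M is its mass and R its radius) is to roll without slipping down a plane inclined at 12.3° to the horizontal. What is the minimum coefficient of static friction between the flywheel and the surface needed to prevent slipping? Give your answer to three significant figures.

μ_min ≈ 0.0818

With I = 0.6MR², the ratio k = I/(MR²) is 0.6.
Newton's second law down the slope: Mg sinθ − f = Ma. The torque equation fR = Iα (with α = a/R) gives f = kMa.
These give a = g sinθ/(1+k) and the required friction f = kMg sinθ/(1+k).
With N = Mg cosθ, the no-slip condition f ≤ μN gives μ_min = f/N = k tanθ/(1+k).
μ_min = 0.6 × tan12.3° / 1.6 ≈ 0.0818.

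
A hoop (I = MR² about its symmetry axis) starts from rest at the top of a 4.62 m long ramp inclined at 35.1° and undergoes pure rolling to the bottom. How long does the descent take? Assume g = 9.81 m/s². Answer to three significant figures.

The moment of inertia is MR², giving k ≡ I/(MR²) = 1.
Translational: Mg sinθ − f = Ma. Rotational about the CM: fR = Iα = kMRa, so f = kMa.
Hence a = g sinθ/(1+k) = 9.81×sin35.1°/2 = 2.82 m/s².
With constant a from rest, t = √(2L/a) = √(2·4.62/2.82) ≈ 1.81 s.

t ≈ 1.81 s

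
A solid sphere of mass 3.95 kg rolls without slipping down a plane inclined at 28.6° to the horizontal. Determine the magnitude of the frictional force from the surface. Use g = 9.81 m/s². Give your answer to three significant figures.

With I = (2/5)MR², the ratio k = I/(MR²) is 0.4.
Along the incline Mg sinθ − f = Ma, and torque about the center fR = Iα = kMR²(a/R) gives f = kMa.
Combining, a = g sinθ/(1+k) and f = kMa = kMg sinθ/(1+k).
f = 0.4 × 3.95 × 9.81 × sin28.6° / 1.4 ≈ 5.30 N.

f ≈ 5.30 N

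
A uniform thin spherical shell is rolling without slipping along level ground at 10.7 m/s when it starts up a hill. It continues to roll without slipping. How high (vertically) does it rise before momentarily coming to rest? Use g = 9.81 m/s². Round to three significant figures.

h ≈ 9.73 m

For this body I = (2/3)MR², i.e. k = I/(MR²) = 2/3.
Since it rolls without slipping, ω = v/R and KE = ½Mv² + ½Iω² = ½(1+k)Mv² = (5/6)Mv².
All of this converts to potential energy at the highest point: (5/6)Mv₀² = Mgh.
Thus h = (1+k)v₀²/(2g) = 1.667 × 10.7² / (2 × 9.81) ≈ 9.73 m.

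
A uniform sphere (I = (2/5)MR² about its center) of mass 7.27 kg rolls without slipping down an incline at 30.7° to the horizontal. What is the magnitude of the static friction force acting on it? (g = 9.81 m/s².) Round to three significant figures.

For this body I = (2/5)MR², i.e. k = I/(MR²) = 0.4.
Along the incline Mg sinθ − f = Ma, and torque about the center fR = Iα = kMR²(a/R) gives f = kMa.
Combining, a = g sinθ/(1+k) and f = kMa = kMg sinθ/(1+k).
f = 0.4 × 7.27 × 9.81 × sin30.7° / 1.4 ≈ 10.4 N.

f ≈ 10.4 N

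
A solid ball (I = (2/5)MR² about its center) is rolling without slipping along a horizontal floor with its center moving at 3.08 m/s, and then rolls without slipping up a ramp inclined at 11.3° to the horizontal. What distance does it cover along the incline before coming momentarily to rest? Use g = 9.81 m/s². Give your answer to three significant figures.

d ≈ 3.45 m

For this body I = (2/5)MR², i.e. k = I/(MR²) = 0.4.
The rolling condition ω = v/R makes the rotational term ½I(v/R)² = ½kMv², so KE_total = ½(1+k)Mv² = (7/10)Mv².
Setting this equal to Mgh gives the vertical rise h = (1+k)v₀²/(2g) = 1.4×3.08²/(2×9.81) = 0.6769 m.
Along the incline, d = h/sinθ = 0.6769/sin11.3° ≈ 3.45 m.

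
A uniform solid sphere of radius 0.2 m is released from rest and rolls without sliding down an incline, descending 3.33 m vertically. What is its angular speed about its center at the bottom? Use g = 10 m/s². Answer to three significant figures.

Here I = (2/5)MR², so the shape factor k = I/(MR²) = 0.4.
The rolling condition ω = v/R makes the rotational term ½I(v/R)² = ½kMv², so KE_total = ½(1+k)Mv² = (7/10)Mv².
Energy conservation Mgh = ½(1+k)Mv² gives v = √(2gh/(1+k)) = √(2 × 10 × 3.33 / 1.4) = 6.897 m/s.
Then ω = v/R = 6.897 / 0.2 ≈ 34.5 rad/s.

ω ≈ 34.5 rad/s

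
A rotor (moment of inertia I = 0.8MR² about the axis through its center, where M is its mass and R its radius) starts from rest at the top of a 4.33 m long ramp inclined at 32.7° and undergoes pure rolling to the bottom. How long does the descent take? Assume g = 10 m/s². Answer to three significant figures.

t ≈ 1.70 s

For this body I = 0.8MR², i.e. k = I/(MR²) = 0.8.
Newton's second law down the slope: Mg sinθ − f = Ma. The torque equation fR = Iα (with α = a/R) gives f = kMa.
Hence a = g sinθ/(1+k) = 10×sin32.7°/1.8 = 3.001 m/s².
Starting from rest, L = ½at², so t = √(2L/a) = √(2×4.33/3.001) ≈ 1.70 s.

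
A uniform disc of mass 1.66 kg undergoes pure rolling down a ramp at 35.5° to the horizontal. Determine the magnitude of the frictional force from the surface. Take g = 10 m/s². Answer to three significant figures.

The moment of inertia is (1/2)MR², giving k ≡ I/(MR²) = 0.5.
Along the incline Mg sinθ − f = Ma, and torque about the center fR = Iα = kMR²(a/R) gives f = kMa.
Combining, a = g sinθ/(1+k) and f = kMa = kMg sinθ/(1+k).
f = 0.5 × 1.66 × 10 × sin35.5° / 1.5 ≈ 3.21 N.

f ≈ 3.21 N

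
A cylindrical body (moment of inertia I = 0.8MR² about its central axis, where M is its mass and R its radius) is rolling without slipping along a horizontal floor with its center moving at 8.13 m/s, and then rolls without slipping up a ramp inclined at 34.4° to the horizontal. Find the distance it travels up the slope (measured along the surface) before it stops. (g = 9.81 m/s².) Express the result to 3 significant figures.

With I = 0.8MR², the ratio k = I/(MR²) is 0.8.
Pure rolling means v = ωR; then KE = ½Mv² + ½I(v/R)² = ½(1+k)Mv² = (9/10)Mv².
Setting this equal to Mgh gives the vertical rise h = (1+k)v₀²/(2g) = 1.8×8.13²/(2×9.81) = 6.064 m.
Along the incline, d = h/sinθ = 6.064/sin34.4° ≈ 10.7 m.

d ≈ 10.7 m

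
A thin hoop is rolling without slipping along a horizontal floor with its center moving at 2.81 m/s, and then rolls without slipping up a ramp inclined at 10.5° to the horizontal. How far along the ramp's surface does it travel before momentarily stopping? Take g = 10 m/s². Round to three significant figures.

Here I = MR², so the shape factor k = I/(MR²) = 1.
Rolling without slipping gives ω = v/R, so the total kinetic energy is ½Mv² + ½Iω² = ½(1+k)Mv² = Mv².
Setting this equal to Mgh gives the vertical rise h = (1+k)v₀²/(2g) = 2×2.81²/(2×10) = 0.7896 m.
Along the incline, d = h/sinθ = 0.7896/sin10.5° ≈ 4.33 m.

d ≈ 4.33 m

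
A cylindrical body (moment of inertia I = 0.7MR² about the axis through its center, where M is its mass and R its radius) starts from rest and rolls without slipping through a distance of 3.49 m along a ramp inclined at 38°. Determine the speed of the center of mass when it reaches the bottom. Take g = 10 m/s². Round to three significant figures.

v ≈ 5.03 m/s

For this body I = 0.7MR², i.e. k = I/(MR²) = 0.7.
Rolling without slipping gives ω = v/R, so the total kinetic energy is ½Mv² + ½Iω² = ½(1+k)Mv² = (17/20)Mv².
The vertical drop is h = L sinθ = 3.49 × sin38° = 2.149 m.
Setting Mgh = (17/20)Mv² gives v = √(2gh/(1+k)) = √(2·10·2.149/1.7) ≈ 5.03 m/s.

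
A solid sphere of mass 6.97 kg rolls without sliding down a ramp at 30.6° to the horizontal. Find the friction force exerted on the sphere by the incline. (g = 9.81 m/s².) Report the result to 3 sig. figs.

f ≈ 9.94 N

With I = (2/5)MR², the ratio k = I/(MR²) is 0.4.
Along the incline Mg sinθ − f = Ma, and torque about the center fR = Iα = kMR²(a/R) gives f = kMa.
Combining, a = g sinθ/(1+k) and f = kMa = kMg sinθ/(1+k).
f = 0.4 × 6.97 × 9.81 × sin30.6° / 1.4 ≈ 9.94 N.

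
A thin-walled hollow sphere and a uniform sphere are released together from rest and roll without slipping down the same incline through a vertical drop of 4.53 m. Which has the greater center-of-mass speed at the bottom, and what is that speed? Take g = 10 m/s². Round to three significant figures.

the uniform sphere, at v ≈ 8.04 m/s

For rolling without slipping, Mgh = ½(1+k)Mv² where k = I/(MR²), so v = √(2gh/(1+k)).
Thin-walled hollow sphere: k = 2/3, giving v = √(2×10×4.53/1.667) = 7.373 m/s.
Uniform sphere: k = 0.4, giving v = √(2×10×4.53/1.4) = 8.045 m/s.
The smaller k wins: the uniform sphere, at ≈ 8.04 m/s.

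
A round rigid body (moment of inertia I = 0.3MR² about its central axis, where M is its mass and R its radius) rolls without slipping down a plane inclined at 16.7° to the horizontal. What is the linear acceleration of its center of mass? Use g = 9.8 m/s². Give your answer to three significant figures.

With I = 0.3MR², the ratio k = I/(MR²) is 0.3.
Along the incline Mg sinθ − f = Ma, and torque about the center fR = Iα = kMR²(a/R) gives f = kMa.
Eliminating f: Mg sinθ = (1+k)Ma, so a = g sinθ/(1+k) = 9.8 × sin16.7° / 1.3 ≈ 2.17 m/s².

a ≈ 2.17 m/s²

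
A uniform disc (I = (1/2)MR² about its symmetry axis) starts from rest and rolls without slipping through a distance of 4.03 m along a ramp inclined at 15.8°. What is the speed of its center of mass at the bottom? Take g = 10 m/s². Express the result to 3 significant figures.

The moment of inertia is (1/2)MR², giving k ≡ I/(MR²) = 0.5.
The rolling condition ω = v/R makes the rotational term ½I(v/R)² = ½kMv², so KE_total = ½(1+k)Mv² = (3/4)Mv².
The vertical drop is h = L sinθ = 4.03 × sin15.8° = 1.097 m.
Setting Mgh = (3/4)Mv² gives v = √(2gh/(1+k)) = √(2·10·1.097/1.5) ≈ 3.82 m/s.

v ≈ 3.82 m/s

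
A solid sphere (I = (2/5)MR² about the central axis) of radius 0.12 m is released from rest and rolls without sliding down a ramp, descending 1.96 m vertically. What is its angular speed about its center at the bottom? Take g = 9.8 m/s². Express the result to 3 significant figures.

ω ≈ 43.7 rad/s

For this body I = (2/5)MR², i.e. k = I/(MR²) = 0.4.
Pure rolling means v = ωR; then KE = ½Mv² + ½I(v/R)² = ½(1+k)Mv² = (7/10)Mv².
Energy conservation Mgh = ½(1+k)Mv² gives v = √(2gh/(1+k)) = √(2 × 9.8 × 1.96 / 1.4) = 5.238 m/s.
The angular speed follows from ω = v/R = 5.238/0.12 ≈ 43.7 rad/s.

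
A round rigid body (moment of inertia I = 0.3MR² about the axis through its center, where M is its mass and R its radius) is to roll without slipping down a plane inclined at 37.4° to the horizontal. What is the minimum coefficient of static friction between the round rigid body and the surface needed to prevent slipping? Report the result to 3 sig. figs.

The moment of inertia is 0.3MR², giving k ≡ I/(MR²) = 0.3.
Translational: Mg sinθ − f = Ma. Rotational about the CM: fR = Iα = kMRa, so f = kMa.
These give a = g sinθ/(1+k) and the required friction f = kMg sinθ/(1+k).
With N = Mg cosθ, the no-slip condition f ≤ μN gives μ_min = f/N = k tanθ/(1+k).
μ_min = 0.3 × tan37.4° / 1.3 ≈ 0.176.

μ_min ≈ 0.176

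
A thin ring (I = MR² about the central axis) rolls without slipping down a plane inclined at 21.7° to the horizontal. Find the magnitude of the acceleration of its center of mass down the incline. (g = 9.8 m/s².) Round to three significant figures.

Here I = MR², so the shape factor k = I/(MR²) = 1.
Along the incline Mg sinθ − f = Ma, and torque about the center fR = Iα = kMR²(a/R) gives f = kMa.
Eliminating f: Mg sinθ = (1+k)Ma, so a = g sinθ/(1+k) = 9.8 × sin21.7° / 2 ≈ 1.81 m/s².

a ≈ 1.81 m/s²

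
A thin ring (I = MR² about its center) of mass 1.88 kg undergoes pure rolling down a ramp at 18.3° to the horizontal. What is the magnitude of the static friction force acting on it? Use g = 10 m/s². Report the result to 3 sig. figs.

f ≈ 2.95 N

For this body I = MR², i.e. k = I/(MR²) = 1.
Newton's second law down the slope: Mg sinθ − f = Ma. The torque equation fR = Iα (with α = a/R) gives f = kMa.
Combining, a = g sinθ/(1+k) and f = kMa = kMg sinθ/(1+k).
f = 1 × 1.88 × 10 × sin18.3° / 2 ≈ 2.95 N.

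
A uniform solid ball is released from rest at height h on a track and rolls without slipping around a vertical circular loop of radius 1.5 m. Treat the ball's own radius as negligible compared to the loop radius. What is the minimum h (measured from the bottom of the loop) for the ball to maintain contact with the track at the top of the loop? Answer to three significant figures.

Here I = (2/5)MR², so the shape factor k = I/(MR²) = 0.4.
At the top, contact is just lost when gravity alone supplies the centripetal force: Mg = Mv_top²/r, i.e. v_top² = gr.
With ω = v/R, the kinetic energy at speed v is ½(1+k)Mv² = (7/10)Mv².
Energy conservation from release (height h) to the top (height 2r): Mgh = Mg(2r) + (7/10)M·gr.
Thus h_min = 2r + (1+k)r/2 = r(2 + 1.4/2) = 1.5 × 2.7 ≈ 4.05 m.

h_min ≈ 4.05 m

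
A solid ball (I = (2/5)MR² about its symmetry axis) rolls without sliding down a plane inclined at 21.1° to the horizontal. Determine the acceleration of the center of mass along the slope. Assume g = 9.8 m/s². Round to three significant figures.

a ≈ 2.52 m/s²

With I = (2/5)MR², the ratio k = I/(MR²) is 0.4.
Newton's second law down the slope: Mg sinθ − f = Ma. The torque equation fR = Iα (with α = a/R) gives f = kMa.
Eliminating f: Mg sinθ = (1+k)Ma, so a = g sinθ/(1+k) = 9.8 × sin21.1° / 1.4 ≈ 2.52 m/s².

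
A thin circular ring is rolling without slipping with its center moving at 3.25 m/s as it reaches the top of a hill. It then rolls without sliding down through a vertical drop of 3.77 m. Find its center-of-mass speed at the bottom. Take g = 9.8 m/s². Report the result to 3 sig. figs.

v ≈ 6.89 m/s

Here I = MR², so the shape factor k = I/(MR²) = 1.
Pure rolling means v = ωR; then KE = ½Mv² + ½I(v/R)² = ½(1+k)Mv² = Mv².
Energy conservation: Mv₀² + Mgh = Mv², so v² = v₀² + 2gh/(1+k).
v = √(3.25² + 2×9.8×3.77/2) = √47.51 ≈ 6.89 m/s.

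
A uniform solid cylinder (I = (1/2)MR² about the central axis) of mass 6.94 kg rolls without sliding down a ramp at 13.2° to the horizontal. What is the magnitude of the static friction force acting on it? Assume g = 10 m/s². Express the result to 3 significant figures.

f ≈ 5.28 N

The moment of inertia is (1/2)MR², giving k ≡ I/(MR²) = 0.5.
Along the incline Mg sinθ − f = Ma, and torque about the center fR = Iα = kMR²(a/R) gives f = kMa.
Combining, a = g sinθ/(1+k) and f = kMa = kMg sinθ/(1+k).
f = 0.5 × 6.94 × 10 × sin13.2° / 1.5 ≈ 5.28 N.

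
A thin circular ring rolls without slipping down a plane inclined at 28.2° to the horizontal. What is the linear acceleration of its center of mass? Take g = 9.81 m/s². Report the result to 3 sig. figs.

a ≈ 2.32 m/s²

The moment of inertia is MR², giving k ≡ I/(MR²) = 1.
Newton's second law down the slope: Mg sinθ − f = Ma. The torque equation fR = Iα (with α = a/R) gives f = kMa.
Eliminating f: Mg sinθ = (1+k)Ma, so a = g sinθ/(1+k) = 9.81 × sin28.2° / 2 ≈ 2.32 m/s².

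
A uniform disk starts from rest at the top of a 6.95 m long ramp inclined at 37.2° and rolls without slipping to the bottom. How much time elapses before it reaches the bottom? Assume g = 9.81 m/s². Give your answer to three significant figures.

Here I = (1/2)MR², so the shape factor k = I/(MR²) = 0.5.
Along the incline Mg sinθ − f = Ma, and torque about the center fR = Iα = kMR²(a/R) gives f = kMa.
Hence a = g sinθ/(1+k) = 9.81×sin37.2°/1.5 = 3.954 m/s².
Starting from rest, L = ½at², so t = √(2L/a) = √(2×6.95/3.954) ≈ 1.87 s.

t ≈ 1.87 s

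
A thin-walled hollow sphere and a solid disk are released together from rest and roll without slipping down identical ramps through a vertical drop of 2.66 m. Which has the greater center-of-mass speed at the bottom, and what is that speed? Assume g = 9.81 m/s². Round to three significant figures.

For rolling without slipping, Mgh = ½(1+k)Mv² where k = I/(MR²), so v = √(2gh/(1+k)).
Thin-walled hollow sphere: k = 2/3, giving v = √(2×9.81×2.66/1.667) = 5.596 m/s.
Solid disk: k = 0.5, giving v = √(2×9.81×2.66/1.5) = 5.899 m/s.
The smaller k wins: the solid disk, at ≈ 5.90 m/s.

the solid disk, at v ≈ 5.90 m/s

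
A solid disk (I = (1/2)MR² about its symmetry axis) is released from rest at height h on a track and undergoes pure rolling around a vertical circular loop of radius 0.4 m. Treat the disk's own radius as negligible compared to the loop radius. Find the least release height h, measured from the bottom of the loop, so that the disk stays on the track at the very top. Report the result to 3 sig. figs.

The moment of inertia is (1/2)MR², giving k ≡ I/(MR²) = 0.5.
At the top, contact is just lost when gravity alone supplies the centripetal force: Mg = Mv_top²/r, i.e. v_top² = gr.
With ω = v/R, the kinetic energy at speed v is ½(1+k)Mv² = (3/4)Mv².
Energy conservation from release (height h) to the top (height 2r): Mgh = Mg(2r) + (3/4)M·gr.
Thus h_min = 2r + (1+k)r/2 = r(2 + 1.5/2) = 0.4 × 2.75 ≈ 1.10 m.

h_min ≈ 1.10 m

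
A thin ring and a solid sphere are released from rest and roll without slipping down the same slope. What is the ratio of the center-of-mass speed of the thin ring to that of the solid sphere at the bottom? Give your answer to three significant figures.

Each satisfies Mgh = ½(1+k)Mv² with k = I/(MR²), so v ∝ 1/√(1+k).
For the thin ring k = 1; for the solid sphere k = 0.4.
v₁/v₂ = √((1+k₂)/(1+k₁)) = √(1.4/2) ≈ 0.837.

v_ratio ≈ 0.837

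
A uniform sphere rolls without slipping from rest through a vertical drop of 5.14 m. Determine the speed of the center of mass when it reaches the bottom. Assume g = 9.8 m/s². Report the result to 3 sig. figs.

v ≈ 8.48 m/s

For this body I = (2/5)MR², i.e. k = I/(MR²) = 0.4.
Pure rolling means v = ωR; then KE = ½Mv² + ½I(v/R)² = ½(1+k)Mv² = (7/10)Mv².
Energy conservation: Mgh = (7/10)Mv², so v = √(2gh/(1+k)) = √(2 × 9.8 × 5.14 / 1.4) ≈ 8.48 m/s.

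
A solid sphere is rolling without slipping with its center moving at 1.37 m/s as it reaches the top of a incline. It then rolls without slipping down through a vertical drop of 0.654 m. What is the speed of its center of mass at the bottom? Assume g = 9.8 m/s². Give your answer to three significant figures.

v ≈ 3.32 m/s

With I = (2/5)MR², the ratio k = I/(MR²) is 0.4.
Pure rolling means v = ωR; then KE = ½Mv² + ½I(v/R)² = ½(1+k)Mv² = (7/10)Mv².
Conserving energy between top and bottom: (7/10)Mv² = (7/10)Mv₀² + Mgh, hence v² = v₀² + 2gh/(1+k).
v = √(1.37² + 2×9.8×0.654/1.4) = √11.03 ≈ 3.32 m/s.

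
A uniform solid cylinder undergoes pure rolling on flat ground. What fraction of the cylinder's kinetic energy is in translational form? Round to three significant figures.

fraction ≈ 0.667

Here I = (1/2)MR², so the shape factor k = I/(MR²) = 0.5.
Since ω = v/R, the translational part is ½Mv² and the rotational part is ½I(v/R)² = ½kMv²; the total is ½(1+k)Mv².
The translational fraction is therefore 1/(1+k) = 1/1.5 ≈ 0.667.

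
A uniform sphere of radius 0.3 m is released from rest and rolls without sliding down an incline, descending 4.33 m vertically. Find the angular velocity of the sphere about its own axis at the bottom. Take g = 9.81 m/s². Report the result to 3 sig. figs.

ω ≈ 26.0 rad/s

The moment of inertia is (2/5)MR², giving k ≡ I/(MR²) = 0.4.
Since it rolls without slipping, ω = v/R and KE = ½Mv² + ½Iω² = ½(1+k)Mv² = (7/10)Mv².
Energy conservation Mgh = ½(1+k)Mv² gives v = √(2gh/(1+k)) = √(2 × 9.81 × 4.33 / 1.4) = 7.79 m/s.
The angular speed follows from ω = v/R = 7.79/0.3 ≈ 26.0 rad/s.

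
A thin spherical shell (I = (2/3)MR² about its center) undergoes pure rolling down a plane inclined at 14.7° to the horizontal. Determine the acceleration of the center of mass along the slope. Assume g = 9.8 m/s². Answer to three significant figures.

The moment of inertia is (2/3)MR², giving k ≡ I/(MR²) = 2/3.
Newton's second law down the slope: Mg sinθ − f = Ma. The torque equation fR = Iα (with α = a/R) gives f = kMa.
Eliminating f: Mg sinθ = (1+k)Ma, so a = g sinθ/(1+k) = 9.8 × sin14.7° / 1.667 ≈ 1.49 m/s².

a ≈ 1.49 m/s²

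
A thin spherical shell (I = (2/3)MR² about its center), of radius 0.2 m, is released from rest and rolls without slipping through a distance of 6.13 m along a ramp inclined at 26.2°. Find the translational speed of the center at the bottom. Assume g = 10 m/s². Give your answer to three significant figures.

Here I = (2/3)MR², so the shape factor k = I/(MR²) = 2/3.
Since it rolls without slipping, ω = v/R and KE = ½Mv² + ½Iω² = ½(1+k)Mv² = (5/6)Mv².
The vertical drop is h = L sinθ = 6.13 × sin26.2° = 2.706 m.
Energy conservation: Mgh = (5/6)Mv², so v = √(2gh/(1+k)) = √(2 × 10 × 2.706 / 1.667) ≈ 5.70 m/s.

v ≈ 5.70 m/s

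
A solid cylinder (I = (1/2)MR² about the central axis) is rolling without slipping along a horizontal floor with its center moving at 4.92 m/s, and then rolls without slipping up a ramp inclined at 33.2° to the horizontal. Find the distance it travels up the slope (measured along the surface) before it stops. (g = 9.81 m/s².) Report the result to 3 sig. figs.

With I = (1/2)MR², the ratio k = I/(MR²) is 0.5.
The rolling condition ω = v/R makes the rotational term ½I(v/R)² = ½kMv², so KE_total = ½(1+k)Mv² = (3/4)Mv².
Setting this equal to Mgh gives the vertical rise h = (1+k)v₀²/(2g) = 1.5×4.92²/(2×9.81) = 1.851 m.
Along the incline, d = h/sinθ = 1.851/sin33.2° ≈ 3.38 m.

d ≈ 3.38 m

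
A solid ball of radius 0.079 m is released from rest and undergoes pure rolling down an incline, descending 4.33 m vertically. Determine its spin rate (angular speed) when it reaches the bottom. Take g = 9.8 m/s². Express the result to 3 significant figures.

ω ≈ 98.6 rad/s

The moment of inertia is (2/5)MR², giving k ≡ I/(MR²) = 0.4.
The rolling condition ω = v/R makes the rotational term ½I(v/R)² = ½kMv², so KE_total = ½(1+k)Mv² = (7/10)Mv².
Energy conservation Mgh = ½(1+k)Mv² gives v = √(2gh/(1+k)) = √(2 × 9.8 × 4.33 / 1.4) = 7.786 m/s.
Then ω = v/R = 7.786 / 0.079 ≈ 98.6 rad/s.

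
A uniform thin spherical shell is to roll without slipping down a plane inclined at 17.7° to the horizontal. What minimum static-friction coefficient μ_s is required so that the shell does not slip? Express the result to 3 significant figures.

μ_min ≈ 0.128

With I = (2/3)MR², the ratio k = I/(MR²) is 2/3.
Translational: Mg sinθ − f = Ma. Rotational about the CM: fR = Iα = kMRa, so f = kMa.
These give a = g sinθ/(1+k) and the required friction f = kMg sinθ/(1+k).
With N = Mg cosθ, the no-slip condition f ≤ μN gives μ_min = f/N = k tanθ/(1+k).
μ_min = (2/3) × tan17.7° / 1.667 ≈ 0.128.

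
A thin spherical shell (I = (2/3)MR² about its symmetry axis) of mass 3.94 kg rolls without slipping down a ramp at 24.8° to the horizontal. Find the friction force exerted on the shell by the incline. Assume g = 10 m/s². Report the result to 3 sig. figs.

Here I = (2/3)MR², so the shape factor k = I/(MR²) = 2/3.
Along the incline Mg sinθ − f = Ma, and torque about the center fR = Iα = kMR²(a/R) gives f = kMa.
Combining, a = g sinθ/(1+k) and f = kMa = kMg sinθ/(1+k).
f = (2/3) × 3.94 × 10 × sin24.8° / 1.667 ≈ 6.61 N.

f ≈ 6.61 N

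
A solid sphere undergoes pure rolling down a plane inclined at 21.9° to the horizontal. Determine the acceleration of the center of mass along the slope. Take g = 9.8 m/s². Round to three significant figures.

Here I = (2/5)MR², so the shape factor k = I/(MR²) = 0.4.
Newton's second law down the slope: Mg sinθ − f = Ma. The torque equation fR = Iα (with α = a/R) gives f = kMa.
Eliminating f: Mg sinθ = (1+k)Ma, so a = g sinθ/(1+k) = 9.8 × sin21.9° / 1.4 ≈ 2.61 m/s².

a ≈ 2.61 m/s²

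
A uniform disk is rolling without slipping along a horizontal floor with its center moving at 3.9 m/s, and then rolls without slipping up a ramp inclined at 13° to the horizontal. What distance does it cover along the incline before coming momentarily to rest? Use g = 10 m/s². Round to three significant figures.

For this body I = (1/2)MR², i.e. k = I/(MR²) = 0.5.
Since it rolls without slipping, ω = v/R and KE = ½Mv² + ½Iω² = ½(1+k)Mv² = (3/4)Mv².
Setting this equal to Mgh gives the vertical rise h = (1+k)v₀²/(2g) = 1.5×3.9²/(2×10) = 1.141 m.
The distance along the slope is d = h/sinθ = 1.141/sin13° ≈ 5.07 m.

d ≈ 5.07 m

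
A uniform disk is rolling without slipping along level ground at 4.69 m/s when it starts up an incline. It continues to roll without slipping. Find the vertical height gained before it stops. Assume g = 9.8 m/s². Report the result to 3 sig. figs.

The moment of inertia is (1/2)MR², giving k ≡ I/(MR²) = 0.5.
The rolling condition ω = v/R makes the rotational term ½I(v/R)² = ½kMv², so KE_total = ½(1+k)Mv² = (3/4)Mv².
All of this converts to potential energy at the highest point: (3/4)Mv₀² = Mgh.
Thus h = (1+k)v₀²/(2g) = 1.5 × 4.69² / (2 × 9.8) ≈ 1.68 m.

h ≈ 1.68 m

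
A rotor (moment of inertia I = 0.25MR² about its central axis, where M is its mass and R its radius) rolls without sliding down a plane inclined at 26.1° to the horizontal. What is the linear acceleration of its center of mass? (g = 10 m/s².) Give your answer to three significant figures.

For this body I = 0.25MR², i.e. k = I/(MR²) = 0.25.
Along the incline Mg sinθ − f = Ma, and torque about the center fR = Iα = kMR²(a/R) gives f = kMa.
Eliminating f: Mg sinθ = (1+k)Ma, so a = g sinθ/(1+k) = 10 × sin26.1° / 1.25 ≈ 3.52 m/s².

a ≈ 3.52 m/s²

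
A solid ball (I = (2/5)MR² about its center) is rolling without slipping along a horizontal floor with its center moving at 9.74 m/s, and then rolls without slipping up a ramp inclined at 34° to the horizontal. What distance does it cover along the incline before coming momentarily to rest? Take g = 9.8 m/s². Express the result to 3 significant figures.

d ≈ 12.1 m

With I = (2/5)MR², the ratio k = I/(MR²) is 0.4.
Since it rolls without slipping, ω = v/R and KE = ½Mv² + ½Iω² = ½(1+k)Mv² = (7/10)Mv².
Setting this equal to Mgh gives the vertical rise h = (1+k)v₀²/(2g) = 1.4×9.74²/(2×9.8) = 6.776 m.
Along the incline, d = h/sinθ = 6.776/sin34° ≈ 12.1 m.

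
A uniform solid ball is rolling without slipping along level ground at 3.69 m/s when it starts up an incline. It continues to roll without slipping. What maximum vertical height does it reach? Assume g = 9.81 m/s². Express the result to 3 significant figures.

With I = (2/5)MR², the ratio k = I/(MR²) is 0.4.
The rolling condition ω = v/R makes the rotational term ½I(v/R)² = ½kMv², so KE_total = ½(1+k)Mv² = (7/10)Mv².
All of this converts to potential energy at the highest point: (7/10)Mv₀² = Mgh.
Thus h = (1+k)v₀²/(2g) = 1.4 × 3.69² / (2 × 9.81) ≈ 0.972 m.

h ≈ 0.972 m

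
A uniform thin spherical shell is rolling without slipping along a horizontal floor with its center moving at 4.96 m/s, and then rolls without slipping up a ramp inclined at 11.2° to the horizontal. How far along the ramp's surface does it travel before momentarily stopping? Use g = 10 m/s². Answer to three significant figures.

For this body I = (2/3)MR², i.e. k = I/(MR²) = 2/3.
The rolling condition ω = v/R makes the rotational term ½I(v/R)² = ½kMv², so KE_total = ½(1+k)Mv² = (5/6)Mv².
Setting this equal to Mgh gives the vertical rise h = (1+k)v₀²/(2g) = 1.667×4.96²/(2×10) = 2.05 m.
Along the incline, d = h/sinθ = 2.05/sin11.2° ≈ 10.6 m.

d ≈ 10.6 m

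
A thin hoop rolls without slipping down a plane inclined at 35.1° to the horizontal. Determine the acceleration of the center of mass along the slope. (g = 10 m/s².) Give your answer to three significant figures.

a ≈ 2.88 m/s²

Here I = MR², so the shape factor k = I/(MR²) = 1.
Along the incline Mg sinθ − f = Ma, and torque about the center fR = Iα = kMR²(a/R) gives f = kMa.
Eliminating f: Mg sinθ = (1+k)Ma, so a = g sinθ/(1+k) = 10 × sin35.1° / 2 ≈ 2.88 m/s².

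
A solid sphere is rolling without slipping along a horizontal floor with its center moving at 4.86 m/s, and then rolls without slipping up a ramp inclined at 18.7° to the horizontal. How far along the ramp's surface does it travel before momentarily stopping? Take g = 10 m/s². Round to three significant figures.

d ≈ 5.16 m

Here I = (2/5)MR², so the shape factor k = I/(MR²) = 0.4.
Rolling without slipping gives ω = v/R, so the total kinetic energy is ½Mv² + ½Iω² = ½(1+k)Mv² = (7/10)Mv².
Setting this equal to Mgh gives the vertical rise h = (1+k)v₀²/(2g) = 1.4×4.86²/(2×10) = 1.653 m.
Along the incline, d = h/sinθ = 1.653/sin18.7° ≈ 5.16 m.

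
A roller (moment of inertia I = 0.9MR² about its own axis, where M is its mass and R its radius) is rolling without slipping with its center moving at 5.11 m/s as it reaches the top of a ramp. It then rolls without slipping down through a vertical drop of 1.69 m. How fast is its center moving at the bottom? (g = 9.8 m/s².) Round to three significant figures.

For this body I = 0.9MR², i.e. k = I/(MR²) = 0.9.
Pure rolling means v = ωR; then KE = ½Mv² + ½I(v/R)² = ½(1+k)Mv² = (19/20)Mv².
Energy conservation: (19/20)Mv₀² + Mgh = (19/20)Mv², so v² = v₀² + 2gh/(1+k).
v = √(5.11² + 2×9.8×1.69/1.9) = √43.55 ≈ 6.60 m/s.

v ≈ 6.60 m/s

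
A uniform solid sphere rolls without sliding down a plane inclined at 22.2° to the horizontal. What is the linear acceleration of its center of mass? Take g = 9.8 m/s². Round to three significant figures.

Here I = (2/5)MR², so the shape factor k = I/(MR²) = 0.4.
Along the incline Mg sinθ − f = Ma, and torque about the center fR = Iα = kMR²(a/R) gives f = kMa.
Eliminating f: Mg sinθ = (1+k)Ma, so a = g sinθ/(1+k) = 9.8 × sin22.2° / 1.4 ≈ 2.64 m/s².

a ≈ 2.64 m/s²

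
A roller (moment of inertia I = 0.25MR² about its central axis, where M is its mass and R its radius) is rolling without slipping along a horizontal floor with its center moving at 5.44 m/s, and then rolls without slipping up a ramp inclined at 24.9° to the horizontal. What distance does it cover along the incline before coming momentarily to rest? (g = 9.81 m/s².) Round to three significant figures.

For this body I = 0.25MR², i.e. k = I/(MR²) = 0.25.
Since it rolls without slipping, ω = v/R and KE = ½Mv² + ½Iω² = ½(1+k)Mv² = (5/8)Mv².
Setting this equal to Mgh gives the vertical rise h = (1+k)v₀²/(2g) = 1.25×5.44²/(2×9.81) = 1.885 m.
The distance along the slope is d = h/sinθ = 1.885/sin24.9° ≈ 4.48 m.

d ≈ 4.48 m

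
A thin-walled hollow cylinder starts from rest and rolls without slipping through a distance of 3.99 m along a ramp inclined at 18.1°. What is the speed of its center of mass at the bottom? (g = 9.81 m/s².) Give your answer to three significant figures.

v ≈ 3.49 m/s

For this body I = MR², i.e. k = I/(MR²) = 1.
Pure rolling means v = ωR; then KE = ½Mv² + ½I(v/R)² = ½(1+k)Mv² = Mv².
The vertical drop is h = L sinθ = 3.99 × sin18.1° = 1.24 m.
Setting Mgh = Mv² gives v = √(2gh/(1+k)) = √(2·9.81·1.24/2) ≈ 3.49 m/s.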